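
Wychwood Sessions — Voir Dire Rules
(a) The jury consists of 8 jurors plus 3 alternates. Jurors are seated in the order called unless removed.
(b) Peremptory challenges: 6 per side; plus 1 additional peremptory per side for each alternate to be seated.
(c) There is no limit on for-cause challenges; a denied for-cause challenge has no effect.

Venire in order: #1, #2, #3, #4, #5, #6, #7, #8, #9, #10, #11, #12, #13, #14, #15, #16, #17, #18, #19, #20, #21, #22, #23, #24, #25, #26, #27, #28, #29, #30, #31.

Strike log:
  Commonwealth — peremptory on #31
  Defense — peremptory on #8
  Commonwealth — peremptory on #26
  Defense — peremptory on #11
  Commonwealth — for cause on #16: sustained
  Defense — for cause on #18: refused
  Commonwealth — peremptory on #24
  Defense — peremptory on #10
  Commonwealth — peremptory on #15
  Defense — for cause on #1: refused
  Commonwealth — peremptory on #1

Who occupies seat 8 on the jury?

12

Removed: #1, #8, #10, #11, #15, #16, #24, #26, #31. (#18 stays — for-cause denied.)
Seating in order: seats 1–8 → #2, #3, #4, #5, #6, #7, #9, #12; alternates → #13, #14, #17.
So seat 8 is #12.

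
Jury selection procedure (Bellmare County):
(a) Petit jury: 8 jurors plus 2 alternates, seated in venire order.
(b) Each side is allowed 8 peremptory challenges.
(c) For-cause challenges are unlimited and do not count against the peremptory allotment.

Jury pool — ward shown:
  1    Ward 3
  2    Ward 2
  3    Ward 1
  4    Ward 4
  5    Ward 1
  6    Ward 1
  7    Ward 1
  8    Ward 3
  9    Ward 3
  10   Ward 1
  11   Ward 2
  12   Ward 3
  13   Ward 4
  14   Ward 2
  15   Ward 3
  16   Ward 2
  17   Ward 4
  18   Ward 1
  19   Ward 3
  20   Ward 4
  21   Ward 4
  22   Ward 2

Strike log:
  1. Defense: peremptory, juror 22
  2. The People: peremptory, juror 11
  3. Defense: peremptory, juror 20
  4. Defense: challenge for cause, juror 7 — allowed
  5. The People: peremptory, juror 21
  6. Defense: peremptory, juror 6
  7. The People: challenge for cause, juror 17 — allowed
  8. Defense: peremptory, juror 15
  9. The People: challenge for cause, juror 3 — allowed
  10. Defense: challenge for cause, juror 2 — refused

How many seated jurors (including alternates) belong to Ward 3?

4

Removed: #3, #6, #7, #11, #15, #17, #20, #21, #22.
Seated (10 incl. alternates): #1, #2, #4, #5, #8, #9, #10, #12, #13, #14.
Of those, in Ward 3: #1, #8, #9, #12 → 4.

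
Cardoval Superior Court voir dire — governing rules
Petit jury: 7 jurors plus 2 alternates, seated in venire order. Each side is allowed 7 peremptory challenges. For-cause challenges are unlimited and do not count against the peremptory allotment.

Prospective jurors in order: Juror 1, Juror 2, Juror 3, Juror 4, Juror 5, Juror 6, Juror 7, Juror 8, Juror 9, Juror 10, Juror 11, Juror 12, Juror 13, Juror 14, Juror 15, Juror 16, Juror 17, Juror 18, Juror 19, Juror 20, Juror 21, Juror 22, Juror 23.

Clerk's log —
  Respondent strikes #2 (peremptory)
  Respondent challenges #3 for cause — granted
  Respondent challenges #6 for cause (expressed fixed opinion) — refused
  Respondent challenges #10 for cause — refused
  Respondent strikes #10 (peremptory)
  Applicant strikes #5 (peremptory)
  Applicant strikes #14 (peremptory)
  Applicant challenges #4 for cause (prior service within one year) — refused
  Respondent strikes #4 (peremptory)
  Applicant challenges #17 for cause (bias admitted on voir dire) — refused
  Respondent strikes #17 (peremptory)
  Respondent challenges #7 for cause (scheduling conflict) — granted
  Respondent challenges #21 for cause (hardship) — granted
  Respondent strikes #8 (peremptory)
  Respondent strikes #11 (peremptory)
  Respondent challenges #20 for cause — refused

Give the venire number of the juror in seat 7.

16

Removed: #2, #3, #4, #5, #7, #8, #10, #11, #14, #17, #21. (#6, #20 stay — for-cause denied.)
Seating in order: seats 1–7 → #1, #6, #9, #12, #13, #15, #16; alternates → #18, #19.
So seat 7 is #16.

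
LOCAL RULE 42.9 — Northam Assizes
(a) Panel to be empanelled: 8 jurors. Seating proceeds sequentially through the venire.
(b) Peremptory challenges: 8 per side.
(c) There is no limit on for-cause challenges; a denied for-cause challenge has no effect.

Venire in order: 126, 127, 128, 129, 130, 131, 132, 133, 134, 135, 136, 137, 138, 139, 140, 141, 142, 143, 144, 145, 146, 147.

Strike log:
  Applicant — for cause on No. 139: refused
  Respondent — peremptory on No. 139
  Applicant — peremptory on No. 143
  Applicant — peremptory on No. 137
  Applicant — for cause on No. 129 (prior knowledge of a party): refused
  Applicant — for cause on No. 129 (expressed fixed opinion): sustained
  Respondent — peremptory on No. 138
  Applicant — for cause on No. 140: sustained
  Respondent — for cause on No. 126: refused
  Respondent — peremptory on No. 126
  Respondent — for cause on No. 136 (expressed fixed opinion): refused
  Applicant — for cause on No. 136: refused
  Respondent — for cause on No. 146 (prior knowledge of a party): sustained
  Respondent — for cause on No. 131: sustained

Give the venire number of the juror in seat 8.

136

Removed: #126, #129, #131, #137, #138, #139, #140, #143, #146. (#136 stays — for-cause denied.)
Seating in order: seats 1–8 → #127, #128, #130, #132, #133, #134, #135, #136.
So seat 8 is #136.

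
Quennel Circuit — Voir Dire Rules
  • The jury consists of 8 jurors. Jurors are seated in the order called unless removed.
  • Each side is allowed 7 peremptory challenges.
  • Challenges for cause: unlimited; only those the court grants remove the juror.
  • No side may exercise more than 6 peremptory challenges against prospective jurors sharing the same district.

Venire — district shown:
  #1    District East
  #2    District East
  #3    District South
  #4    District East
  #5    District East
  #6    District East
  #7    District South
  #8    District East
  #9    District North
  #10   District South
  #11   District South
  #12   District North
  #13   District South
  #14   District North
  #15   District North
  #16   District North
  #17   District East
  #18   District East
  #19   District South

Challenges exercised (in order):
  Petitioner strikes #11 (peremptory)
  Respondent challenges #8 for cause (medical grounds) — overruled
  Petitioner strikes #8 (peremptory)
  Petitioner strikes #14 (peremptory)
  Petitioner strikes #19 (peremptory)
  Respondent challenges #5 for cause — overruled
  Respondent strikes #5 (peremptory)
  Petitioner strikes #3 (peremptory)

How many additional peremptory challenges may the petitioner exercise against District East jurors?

Petitioner peremptories so far: #11, #8, #14, #19, #3 — 5 of 7 used, 2 left overall.
Against District East: #8 — 1 used; per-district cap 6 leaves 5.
Binding limit: min(2, 5) = 2.

2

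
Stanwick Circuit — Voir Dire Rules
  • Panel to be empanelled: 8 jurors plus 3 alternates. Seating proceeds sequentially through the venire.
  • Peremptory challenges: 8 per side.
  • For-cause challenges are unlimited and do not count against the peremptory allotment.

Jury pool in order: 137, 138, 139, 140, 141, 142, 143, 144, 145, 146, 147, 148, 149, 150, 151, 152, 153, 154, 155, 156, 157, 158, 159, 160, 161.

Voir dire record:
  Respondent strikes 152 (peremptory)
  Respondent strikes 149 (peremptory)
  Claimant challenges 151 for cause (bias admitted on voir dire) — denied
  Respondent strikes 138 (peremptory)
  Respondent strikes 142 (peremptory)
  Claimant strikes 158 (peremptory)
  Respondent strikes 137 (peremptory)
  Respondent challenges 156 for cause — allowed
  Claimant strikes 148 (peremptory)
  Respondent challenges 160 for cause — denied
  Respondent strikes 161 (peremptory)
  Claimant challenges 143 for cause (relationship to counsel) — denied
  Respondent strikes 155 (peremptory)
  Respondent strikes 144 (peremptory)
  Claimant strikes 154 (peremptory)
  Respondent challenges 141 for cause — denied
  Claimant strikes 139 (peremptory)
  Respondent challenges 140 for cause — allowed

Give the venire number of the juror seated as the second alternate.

159

Removed: #137, #138, #139, #140, #142, #144, #148, #149, #152, #154, #155, #156, #158, #161. (#141, #143, #151, #160 stay — for-cause denied.)
Seating in order: seats 1–8 → #141, #143, #145, #146, #147, #150, #151, #153; alternates → #157, #159, #160.
So alternate 2 is #159.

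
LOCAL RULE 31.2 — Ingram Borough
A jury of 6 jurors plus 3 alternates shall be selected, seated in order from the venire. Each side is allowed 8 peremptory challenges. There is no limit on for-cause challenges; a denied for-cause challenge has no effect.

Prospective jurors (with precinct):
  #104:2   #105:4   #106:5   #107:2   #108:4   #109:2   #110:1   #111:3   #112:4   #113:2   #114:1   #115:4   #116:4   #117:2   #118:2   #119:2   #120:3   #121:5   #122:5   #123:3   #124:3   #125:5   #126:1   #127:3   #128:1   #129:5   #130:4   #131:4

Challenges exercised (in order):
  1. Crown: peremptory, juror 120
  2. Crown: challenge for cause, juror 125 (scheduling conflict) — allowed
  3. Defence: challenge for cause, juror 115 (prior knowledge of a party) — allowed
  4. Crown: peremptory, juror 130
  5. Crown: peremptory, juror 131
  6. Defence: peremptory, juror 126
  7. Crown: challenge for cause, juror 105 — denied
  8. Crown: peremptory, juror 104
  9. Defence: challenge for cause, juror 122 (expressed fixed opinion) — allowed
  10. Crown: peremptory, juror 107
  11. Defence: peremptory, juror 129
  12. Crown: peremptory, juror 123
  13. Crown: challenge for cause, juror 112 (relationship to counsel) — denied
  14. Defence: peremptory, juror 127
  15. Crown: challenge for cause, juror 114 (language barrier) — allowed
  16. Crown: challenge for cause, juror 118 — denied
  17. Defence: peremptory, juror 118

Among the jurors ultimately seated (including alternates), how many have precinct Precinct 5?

Removed: #104, #107, #114, #115, #118, #120, #122, #123, #125, #126, #127, #129, #130, #131.
Seated (9 incl. alternates): #105, #106, #108, #109, #110, #111, #112, #113, #116.
Of those, in Precinct 5: #106 → 1.

1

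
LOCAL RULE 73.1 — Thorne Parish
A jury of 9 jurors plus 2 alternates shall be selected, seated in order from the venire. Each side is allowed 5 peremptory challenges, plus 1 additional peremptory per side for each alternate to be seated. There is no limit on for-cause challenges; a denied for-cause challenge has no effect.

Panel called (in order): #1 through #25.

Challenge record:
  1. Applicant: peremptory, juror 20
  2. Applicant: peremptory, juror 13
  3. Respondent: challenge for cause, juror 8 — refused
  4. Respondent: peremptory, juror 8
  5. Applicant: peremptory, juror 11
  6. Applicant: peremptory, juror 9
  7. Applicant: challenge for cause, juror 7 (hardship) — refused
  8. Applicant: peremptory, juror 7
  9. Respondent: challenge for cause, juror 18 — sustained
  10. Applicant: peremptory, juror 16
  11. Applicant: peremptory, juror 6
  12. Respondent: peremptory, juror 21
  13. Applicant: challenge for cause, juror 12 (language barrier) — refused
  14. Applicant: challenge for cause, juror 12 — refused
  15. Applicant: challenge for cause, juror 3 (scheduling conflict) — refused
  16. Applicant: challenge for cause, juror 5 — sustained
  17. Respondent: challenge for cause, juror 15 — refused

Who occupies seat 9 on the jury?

17

Removed: #5, #6, #7, #8, #9, #11, #13, #16, #18, #20, #21. (#3, #12, #15 stay — for-cause denied.)
Seating in order: seats 1–9 → #1, #2, #3, #4, #10, #12, #14, #15, #17; alternates → #19, #22.
So seat 9 is #17.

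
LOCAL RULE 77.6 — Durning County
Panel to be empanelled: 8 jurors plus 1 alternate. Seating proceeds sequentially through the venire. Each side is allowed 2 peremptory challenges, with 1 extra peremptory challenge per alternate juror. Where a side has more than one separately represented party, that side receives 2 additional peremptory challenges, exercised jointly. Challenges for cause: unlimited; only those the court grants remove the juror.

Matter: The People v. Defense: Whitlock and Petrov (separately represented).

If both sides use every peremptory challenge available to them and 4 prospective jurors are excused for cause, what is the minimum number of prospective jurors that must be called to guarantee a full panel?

21

Seats to fill: 8 + 1 alternates = 9.
Peremptories — The People: 2 + 1×1 = 3; Defense: 2 + 1×1 + 2 = 5; total 8.
For-cause removals: 4.
Minimum venire: 9 + 8 + 4 = 21.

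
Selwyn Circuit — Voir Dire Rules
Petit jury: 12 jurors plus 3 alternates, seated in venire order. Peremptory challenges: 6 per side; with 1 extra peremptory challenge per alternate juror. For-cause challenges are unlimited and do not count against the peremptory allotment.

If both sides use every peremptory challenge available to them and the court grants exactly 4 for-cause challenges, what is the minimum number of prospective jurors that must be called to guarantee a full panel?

37

Seats to fill: 12 + 3 alternates = 15.
Peremptories: 6 + 1×3 = 9 per side × 2 sides = 18.
For-cause removals: 4.
Minimum venire: 15 + 18 + 4 = 37.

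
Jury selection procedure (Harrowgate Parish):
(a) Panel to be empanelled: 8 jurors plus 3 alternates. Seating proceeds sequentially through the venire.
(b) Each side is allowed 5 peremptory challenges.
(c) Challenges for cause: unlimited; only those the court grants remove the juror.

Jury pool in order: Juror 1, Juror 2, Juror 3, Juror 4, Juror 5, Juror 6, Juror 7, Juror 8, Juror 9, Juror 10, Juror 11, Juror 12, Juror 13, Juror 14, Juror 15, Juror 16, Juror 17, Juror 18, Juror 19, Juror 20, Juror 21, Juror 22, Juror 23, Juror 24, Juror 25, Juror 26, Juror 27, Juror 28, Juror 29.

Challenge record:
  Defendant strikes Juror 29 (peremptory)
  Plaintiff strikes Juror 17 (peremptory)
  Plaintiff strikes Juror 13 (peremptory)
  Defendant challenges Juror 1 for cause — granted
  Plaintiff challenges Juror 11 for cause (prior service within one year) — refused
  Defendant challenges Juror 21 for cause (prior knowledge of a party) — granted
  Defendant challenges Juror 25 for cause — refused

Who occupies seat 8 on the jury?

Removed: #1, #13, #17, #21, #29. (#11, #25 stay — for-cause denied.)
Seating in order: seats 1–8 → #2, #3, #4, #5, #6, #7, #8, #9; alternates → #10, #11, #12.
So seat 8 is #9.

9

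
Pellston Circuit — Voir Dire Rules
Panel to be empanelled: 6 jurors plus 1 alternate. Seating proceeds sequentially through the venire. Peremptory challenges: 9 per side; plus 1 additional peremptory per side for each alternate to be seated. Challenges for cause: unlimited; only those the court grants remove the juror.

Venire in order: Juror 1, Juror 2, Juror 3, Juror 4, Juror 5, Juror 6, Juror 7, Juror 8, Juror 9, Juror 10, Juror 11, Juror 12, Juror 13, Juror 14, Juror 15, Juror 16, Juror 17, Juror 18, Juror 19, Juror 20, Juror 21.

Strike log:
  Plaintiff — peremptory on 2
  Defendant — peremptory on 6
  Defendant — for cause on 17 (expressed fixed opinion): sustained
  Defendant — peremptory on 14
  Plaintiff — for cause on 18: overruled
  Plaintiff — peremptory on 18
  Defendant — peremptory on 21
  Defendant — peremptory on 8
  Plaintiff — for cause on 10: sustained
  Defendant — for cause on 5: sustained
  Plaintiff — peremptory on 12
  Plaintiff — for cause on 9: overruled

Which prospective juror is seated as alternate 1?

13

Removed: #2, #5, #6, #8, #10, #12, #14, #17, #18, #21. (#9 stays — for-cause denied.)
Seating in order: seats 1–6 → #1, #3, #4, #7, #9, #11; alternates → #13.
So alternate 1 is #13.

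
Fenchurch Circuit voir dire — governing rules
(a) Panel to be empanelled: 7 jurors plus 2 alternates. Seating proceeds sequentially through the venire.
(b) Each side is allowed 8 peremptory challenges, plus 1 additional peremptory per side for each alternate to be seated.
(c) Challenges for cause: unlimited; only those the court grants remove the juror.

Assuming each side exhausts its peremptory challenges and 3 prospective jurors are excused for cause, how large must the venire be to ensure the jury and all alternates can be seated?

Seats to fill: 7 + 2 alternates = 9.
Peremptories: 8 + 1×2 = 10 per side × 2 sides = 20.
For-cause removals: 3.
Minimum venire: 9 + 20 + 3 = 32.

32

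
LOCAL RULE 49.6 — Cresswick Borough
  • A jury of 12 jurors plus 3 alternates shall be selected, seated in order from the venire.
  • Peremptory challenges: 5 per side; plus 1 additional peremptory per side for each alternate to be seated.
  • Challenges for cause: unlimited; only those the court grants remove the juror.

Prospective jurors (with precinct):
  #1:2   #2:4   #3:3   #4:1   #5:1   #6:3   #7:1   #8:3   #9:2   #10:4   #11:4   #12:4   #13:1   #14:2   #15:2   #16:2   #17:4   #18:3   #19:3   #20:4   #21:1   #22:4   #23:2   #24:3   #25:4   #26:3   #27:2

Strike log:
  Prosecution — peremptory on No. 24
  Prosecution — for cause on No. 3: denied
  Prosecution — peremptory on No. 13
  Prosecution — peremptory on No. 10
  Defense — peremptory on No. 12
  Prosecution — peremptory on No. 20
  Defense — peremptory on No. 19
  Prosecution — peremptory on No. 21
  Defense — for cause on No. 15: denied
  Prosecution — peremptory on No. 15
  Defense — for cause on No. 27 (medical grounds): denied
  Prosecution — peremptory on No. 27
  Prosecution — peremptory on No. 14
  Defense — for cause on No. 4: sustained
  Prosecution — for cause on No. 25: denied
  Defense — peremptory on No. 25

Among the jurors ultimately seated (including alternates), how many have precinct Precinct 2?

Removed: #4, #10, #12, #13, #14, #15, #19, #20, #21, #24, #25, #27.
Seated (15 incl. alternates): #1, #2, #3, #5, #6, #7, #8, #9, #11, #16, #17, #18, #22, #23, #26.
Of those, in Precinct 2: #1, #9, #16, #23 → 4.

4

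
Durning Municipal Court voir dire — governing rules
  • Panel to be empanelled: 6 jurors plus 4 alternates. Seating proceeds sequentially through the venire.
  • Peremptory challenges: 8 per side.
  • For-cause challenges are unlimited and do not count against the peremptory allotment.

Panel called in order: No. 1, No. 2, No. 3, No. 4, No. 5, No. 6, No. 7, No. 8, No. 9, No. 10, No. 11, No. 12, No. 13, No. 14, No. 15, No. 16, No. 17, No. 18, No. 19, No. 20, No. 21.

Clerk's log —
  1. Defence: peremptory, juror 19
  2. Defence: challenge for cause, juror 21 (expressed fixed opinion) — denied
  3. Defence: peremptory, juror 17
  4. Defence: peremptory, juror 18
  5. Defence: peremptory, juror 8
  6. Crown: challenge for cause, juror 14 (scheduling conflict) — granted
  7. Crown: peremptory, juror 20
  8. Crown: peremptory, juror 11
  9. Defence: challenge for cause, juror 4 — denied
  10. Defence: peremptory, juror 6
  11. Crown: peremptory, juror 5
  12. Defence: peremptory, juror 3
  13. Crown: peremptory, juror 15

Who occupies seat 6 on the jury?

Removed: #3, #5, #6, #8, #11, #14, #15, #17, #18, #19, #20. (#4, #21 stay — for-cause denied.)
Filling seats in venire order through position 6: #1, #2, #4, #7, #9, #10.
So seat 6 is #10.

10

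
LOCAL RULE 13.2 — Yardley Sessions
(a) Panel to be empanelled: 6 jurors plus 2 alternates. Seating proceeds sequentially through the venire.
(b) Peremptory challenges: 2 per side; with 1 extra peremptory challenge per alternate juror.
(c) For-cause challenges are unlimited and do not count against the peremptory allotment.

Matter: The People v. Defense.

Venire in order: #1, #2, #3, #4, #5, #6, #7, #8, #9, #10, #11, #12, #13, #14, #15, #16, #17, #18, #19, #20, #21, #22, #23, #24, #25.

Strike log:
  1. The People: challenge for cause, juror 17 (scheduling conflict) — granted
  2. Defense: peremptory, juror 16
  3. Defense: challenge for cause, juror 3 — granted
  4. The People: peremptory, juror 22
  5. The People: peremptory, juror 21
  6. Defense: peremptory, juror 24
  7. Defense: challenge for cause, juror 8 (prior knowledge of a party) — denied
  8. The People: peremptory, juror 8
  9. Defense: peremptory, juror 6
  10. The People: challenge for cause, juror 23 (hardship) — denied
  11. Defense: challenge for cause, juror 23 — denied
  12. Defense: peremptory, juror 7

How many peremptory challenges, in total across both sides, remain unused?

1

The People allotment: 2 base + 1 × 2 alternates = 4. Defense allotment: 2 base + 1 × 2 alternates = 4.
The People peremptories used: #22, #21, #8 — 3 (for-cause on #17, #23 don't count).
Defense peremptories used: #16, #24, #6, #7 — 4 (for-cause on #3, #8, #23 don't count).
Remaining: (4 − 3) + (4 − 4) = 1.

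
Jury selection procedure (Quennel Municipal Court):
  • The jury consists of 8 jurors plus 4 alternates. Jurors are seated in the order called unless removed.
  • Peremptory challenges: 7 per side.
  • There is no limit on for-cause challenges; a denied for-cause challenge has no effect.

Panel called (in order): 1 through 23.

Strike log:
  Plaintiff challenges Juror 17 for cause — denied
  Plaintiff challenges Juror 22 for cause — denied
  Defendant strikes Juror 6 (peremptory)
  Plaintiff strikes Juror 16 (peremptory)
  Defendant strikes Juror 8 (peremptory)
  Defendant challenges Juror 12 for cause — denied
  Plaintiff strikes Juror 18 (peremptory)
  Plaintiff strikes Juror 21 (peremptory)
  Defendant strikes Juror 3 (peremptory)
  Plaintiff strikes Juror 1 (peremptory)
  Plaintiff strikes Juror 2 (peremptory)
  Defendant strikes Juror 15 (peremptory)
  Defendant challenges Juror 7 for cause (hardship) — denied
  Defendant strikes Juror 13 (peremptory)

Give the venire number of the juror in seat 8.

14

Removed: #1, #2, #3, #6, #8, #13, #15, #16, #18, #21. (#7, #12, #17, #22 stay — for-cause denied.)
Seating in order: seats 1–8 → #4, #5, #7, #9, #10, #11, #12, #14; alternates → #17, #19, #20, #22.
So seat 8 is #14.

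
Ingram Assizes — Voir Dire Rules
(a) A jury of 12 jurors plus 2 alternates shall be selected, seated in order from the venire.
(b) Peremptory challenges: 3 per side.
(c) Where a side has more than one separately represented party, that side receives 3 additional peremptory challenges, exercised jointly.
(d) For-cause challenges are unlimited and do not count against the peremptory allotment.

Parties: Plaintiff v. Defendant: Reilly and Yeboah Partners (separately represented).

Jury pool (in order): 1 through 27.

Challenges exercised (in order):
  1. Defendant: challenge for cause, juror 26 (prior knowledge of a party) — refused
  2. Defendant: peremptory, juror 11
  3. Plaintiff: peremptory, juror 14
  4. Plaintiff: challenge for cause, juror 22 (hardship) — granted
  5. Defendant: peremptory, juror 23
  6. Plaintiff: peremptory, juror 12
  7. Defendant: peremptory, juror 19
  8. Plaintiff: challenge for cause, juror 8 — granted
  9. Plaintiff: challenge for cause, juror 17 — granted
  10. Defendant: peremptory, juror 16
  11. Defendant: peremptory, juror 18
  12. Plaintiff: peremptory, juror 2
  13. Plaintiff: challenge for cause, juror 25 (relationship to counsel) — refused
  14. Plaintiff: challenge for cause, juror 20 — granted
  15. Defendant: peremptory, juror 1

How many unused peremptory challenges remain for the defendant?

0

Defendant allotment: 3 base + 3 multi-party = 6.
Defendant peremptories used: #11, #23, #19, #16, #18, #1 — 6 (the for-cause on #26 doesn't count).
Remaining: 6 − 6 = 0.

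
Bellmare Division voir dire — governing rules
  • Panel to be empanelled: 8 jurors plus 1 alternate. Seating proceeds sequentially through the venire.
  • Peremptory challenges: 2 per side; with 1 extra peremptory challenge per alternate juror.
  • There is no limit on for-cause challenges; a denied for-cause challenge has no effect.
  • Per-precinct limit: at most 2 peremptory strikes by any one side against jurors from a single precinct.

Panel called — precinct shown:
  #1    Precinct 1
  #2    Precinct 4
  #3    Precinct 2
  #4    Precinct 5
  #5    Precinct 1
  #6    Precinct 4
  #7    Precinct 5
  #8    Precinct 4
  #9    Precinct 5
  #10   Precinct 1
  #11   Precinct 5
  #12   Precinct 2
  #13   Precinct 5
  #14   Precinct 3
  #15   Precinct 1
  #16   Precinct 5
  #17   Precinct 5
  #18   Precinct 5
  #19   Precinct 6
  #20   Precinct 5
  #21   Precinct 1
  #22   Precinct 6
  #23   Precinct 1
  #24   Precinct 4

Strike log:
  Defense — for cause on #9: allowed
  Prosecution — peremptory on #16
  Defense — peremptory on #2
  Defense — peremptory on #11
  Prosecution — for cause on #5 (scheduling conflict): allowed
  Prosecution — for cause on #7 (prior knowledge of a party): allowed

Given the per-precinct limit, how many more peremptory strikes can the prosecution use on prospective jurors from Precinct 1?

2

Prosecution peremptories so far: #16 — 1 of 3 used, 2 left overall.
Against Precinct 1: none yet — per-precinct cap 2 leaves 2.
Binding limit: min(2, 2) = 2.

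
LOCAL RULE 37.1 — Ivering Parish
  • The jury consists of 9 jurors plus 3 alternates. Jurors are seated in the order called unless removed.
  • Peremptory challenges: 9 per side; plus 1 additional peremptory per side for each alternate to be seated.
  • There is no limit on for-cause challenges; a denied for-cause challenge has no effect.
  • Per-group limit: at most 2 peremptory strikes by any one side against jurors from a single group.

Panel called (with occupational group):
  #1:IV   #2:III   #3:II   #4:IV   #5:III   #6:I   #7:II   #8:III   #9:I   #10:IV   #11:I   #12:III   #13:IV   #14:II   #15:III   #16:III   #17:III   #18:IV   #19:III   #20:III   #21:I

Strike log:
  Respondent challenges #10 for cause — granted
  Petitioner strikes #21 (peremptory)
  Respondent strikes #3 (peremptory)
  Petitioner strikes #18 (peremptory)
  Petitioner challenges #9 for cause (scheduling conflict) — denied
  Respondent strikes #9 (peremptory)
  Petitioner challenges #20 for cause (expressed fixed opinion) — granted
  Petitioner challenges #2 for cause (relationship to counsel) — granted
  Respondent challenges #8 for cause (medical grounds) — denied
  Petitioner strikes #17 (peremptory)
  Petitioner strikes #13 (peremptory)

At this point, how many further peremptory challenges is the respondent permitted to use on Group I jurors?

Respondent peremptories so far: #3, #9 — 2 of 12 used, 10 left overall.
Against Group I: #9 — 1 used; per-group cap 2 leaves 1.
Binding limit: min(10, 1) = 1.

1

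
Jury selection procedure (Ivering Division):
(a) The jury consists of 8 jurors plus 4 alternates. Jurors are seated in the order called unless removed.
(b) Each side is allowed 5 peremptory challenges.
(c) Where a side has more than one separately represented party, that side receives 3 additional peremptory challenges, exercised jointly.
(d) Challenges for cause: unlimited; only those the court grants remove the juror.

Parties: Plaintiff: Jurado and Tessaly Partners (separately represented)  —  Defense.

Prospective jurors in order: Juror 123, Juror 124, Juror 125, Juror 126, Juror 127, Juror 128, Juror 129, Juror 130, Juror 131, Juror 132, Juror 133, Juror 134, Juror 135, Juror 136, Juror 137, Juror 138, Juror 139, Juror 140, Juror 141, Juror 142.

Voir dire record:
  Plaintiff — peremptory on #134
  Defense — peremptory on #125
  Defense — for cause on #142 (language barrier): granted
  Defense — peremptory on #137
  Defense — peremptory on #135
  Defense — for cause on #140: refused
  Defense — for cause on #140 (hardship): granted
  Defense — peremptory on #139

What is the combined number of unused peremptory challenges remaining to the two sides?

8

Plaintiff allotment: 5 base + 3 multi-party = 8. Defense allotment: 5.
Plaintiff peremptories used: #134 — 1.
Defense peremptories used: #125, #137, #135, #139 — 4 (for-cause on #142, #140, #140 don't count).
Remaining: (8 − 1) + (5 − 4) = 8.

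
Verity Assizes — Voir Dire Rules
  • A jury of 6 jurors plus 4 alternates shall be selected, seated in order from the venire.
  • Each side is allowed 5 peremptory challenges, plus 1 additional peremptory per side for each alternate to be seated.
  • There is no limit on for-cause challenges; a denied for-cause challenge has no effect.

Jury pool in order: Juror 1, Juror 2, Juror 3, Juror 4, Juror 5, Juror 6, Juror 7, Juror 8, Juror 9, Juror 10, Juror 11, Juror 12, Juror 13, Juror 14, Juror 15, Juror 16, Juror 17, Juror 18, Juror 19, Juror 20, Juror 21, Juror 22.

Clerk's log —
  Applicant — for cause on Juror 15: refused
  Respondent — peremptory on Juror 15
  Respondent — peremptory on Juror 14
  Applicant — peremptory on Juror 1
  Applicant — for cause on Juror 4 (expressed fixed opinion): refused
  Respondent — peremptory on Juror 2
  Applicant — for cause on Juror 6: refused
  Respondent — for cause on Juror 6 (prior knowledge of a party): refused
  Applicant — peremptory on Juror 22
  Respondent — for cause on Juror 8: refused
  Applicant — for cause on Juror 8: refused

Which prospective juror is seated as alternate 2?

10

Removed: #1, #2, #14, #15, #22. (#4, #6, #8 stay — for-cause denied.)
Filling seats in venire order through position 8: #3, #4, #5, #6, #7, #8, #9, #10.
So alternate 2 is #10.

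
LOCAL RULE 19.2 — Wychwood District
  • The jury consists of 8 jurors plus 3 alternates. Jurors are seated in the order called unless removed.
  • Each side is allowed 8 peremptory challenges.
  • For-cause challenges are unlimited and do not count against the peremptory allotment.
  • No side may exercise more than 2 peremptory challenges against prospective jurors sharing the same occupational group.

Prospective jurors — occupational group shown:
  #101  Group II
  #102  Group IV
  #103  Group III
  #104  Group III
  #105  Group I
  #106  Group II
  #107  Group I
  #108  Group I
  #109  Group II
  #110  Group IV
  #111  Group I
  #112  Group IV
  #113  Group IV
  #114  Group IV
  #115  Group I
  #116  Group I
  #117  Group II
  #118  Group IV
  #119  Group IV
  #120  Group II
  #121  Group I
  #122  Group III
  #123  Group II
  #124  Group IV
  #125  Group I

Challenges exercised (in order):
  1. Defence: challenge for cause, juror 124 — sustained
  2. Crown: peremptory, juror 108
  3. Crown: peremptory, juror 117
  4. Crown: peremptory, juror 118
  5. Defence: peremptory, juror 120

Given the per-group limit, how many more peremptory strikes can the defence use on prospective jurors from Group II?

1

Defence peremptories so far: #120 — 1 of 8 used, 7 left overall.
Against Group II: #120 — 1 used; per-group cap 2 leaves 1.
Binding limit: min(7, 1) = 1.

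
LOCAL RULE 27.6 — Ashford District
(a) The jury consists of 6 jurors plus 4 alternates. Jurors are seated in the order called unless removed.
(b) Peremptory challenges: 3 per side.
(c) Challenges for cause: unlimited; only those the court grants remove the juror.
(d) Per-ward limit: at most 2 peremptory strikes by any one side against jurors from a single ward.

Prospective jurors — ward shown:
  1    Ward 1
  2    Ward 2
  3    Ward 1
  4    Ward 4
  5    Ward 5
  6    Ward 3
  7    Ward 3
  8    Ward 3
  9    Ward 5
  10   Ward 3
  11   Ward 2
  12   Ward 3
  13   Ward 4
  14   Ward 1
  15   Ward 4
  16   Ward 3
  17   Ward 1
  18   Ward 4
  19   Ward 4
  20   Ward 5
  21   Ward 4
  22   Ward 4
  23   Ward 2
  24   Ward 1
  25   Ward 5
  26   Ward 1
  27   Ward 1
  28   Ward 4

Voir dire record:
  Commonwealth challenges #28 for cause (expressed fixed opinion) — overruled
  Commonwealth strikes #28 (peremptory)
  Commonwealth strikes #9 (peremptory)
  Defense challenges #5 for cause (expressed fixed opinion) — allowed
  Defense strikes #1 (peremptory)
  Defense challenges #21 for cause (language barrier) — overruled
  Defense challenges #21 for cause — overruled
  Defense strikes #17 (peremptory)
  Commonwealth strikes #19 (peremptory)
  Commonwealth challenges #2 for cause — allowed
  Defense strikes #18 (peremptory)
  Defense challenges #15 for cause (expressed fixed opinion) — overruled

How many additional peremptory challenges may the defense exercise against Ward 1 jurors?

0

Defense peremptories so far: #1, #17, #18 — 3 of 3 used, 0 left overall.
Against Ward 1: #1, #17 — 2 used; per-ward cap 2 leaves 0.
Binding limit: min(0, 0) = 0.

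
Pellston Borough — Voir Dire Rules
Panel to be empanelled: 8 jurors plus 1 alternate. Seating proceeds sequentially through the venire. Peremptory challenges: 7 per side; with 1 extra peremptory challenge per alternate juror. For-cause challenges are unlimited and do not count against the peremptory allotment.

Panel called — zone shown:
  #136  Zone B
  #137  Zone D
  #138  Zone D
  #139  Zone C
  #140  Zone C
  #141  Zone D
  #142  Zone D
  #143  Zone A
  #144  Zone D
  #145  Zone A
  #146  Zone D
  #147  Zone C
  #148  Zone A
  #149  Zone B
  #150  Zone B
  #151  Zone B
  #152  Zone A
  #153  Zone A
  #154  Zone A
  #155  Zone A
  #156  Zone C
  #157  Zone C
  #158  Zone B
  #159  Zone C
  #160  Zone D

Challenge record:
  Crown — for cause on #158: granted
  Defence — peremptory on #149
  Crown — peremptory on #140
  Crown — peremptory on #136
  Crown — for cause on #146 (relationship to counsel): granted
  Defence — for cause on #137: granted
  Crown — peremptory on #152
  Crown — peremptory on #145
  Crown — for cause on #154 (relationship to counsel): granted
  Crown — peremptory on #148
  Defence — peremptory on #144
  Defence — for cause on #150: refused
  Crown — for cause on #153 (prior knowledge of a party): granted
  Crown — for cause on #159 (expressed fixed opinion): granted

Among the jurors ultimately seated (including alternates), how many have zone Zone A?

2

Removed: #136, #137, #140, #144, #145, #146, #148, #149, #152, #153, #154, #158, #159.
Seated (9 incl. alternates): #138, #139, #141, #142, #143, #147, #150, #151, #155.
Of those, in Zone A: #143, #155 → 2.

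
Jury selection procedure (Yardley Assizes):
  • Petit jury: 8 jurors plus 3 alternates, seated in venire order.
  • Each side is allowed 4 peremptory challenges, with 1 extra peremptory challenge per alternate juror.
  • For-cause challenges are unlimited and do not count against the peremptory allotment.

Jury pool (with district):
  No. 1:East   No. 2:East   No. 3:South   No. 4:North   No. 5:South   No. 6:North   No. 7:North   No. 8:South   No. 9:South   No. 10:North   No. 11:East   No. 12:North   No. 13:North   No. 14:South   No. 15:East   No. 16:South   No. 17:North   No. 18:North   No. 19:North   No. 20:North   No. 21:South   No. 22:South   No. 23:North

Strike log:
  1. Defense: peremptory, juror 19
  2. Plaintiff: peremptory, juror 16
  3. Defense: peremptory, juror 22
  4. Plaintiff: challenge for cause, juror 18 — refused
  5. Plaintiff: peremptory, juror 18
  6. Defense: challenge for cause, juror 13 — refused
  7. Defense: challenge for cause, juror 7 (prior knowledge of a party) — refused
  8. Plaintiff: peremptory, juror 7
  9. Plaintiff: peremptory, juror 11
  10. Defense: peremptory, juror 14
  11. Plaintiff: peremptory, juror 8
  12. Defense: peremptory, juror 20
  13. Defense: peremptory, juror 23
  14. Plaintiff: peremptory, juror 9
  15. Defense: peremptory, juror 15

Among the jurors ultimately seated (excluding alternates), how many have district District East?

Removed: #7, #8, #9, #11, #14, #15, #16, #18, #19, #20, #22, #23.
Seated jurors 1–8: #1, #2, #3, #4, #5, #6, #10, #12 (alternates #13, #17, #21 not counted).
Of those, in District East: #1, #2 → 2.

2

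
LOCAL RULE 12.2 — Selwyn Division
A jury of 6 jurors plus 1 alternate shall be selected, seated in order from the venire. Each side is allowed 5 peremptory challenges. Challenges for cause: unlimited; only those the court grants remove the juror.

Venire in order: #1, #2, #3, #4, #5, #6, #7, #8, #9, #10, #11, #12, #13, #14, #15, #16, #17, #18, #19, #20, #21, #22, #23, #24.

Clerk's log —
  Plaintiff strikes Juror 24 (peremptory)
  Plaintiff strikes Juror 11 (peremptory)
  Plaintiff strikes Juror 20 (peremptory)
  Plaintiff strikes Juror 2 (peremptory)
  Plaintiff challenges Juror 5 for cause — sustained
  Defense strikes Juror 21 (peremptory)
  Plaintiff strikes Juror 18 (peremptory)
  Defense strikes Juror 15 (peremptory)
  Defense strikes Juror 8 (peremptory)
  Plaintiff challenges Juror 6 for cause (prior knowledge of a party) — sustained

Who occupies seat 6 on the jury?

10

Removed: #2, #5, #6, #8, #11, #15, #18, #20, #21, #24.
Seating in order: seats 1–6 → #1, #3, #4, #7, #9, #10; alternates → #12.
So seat 6 is #10.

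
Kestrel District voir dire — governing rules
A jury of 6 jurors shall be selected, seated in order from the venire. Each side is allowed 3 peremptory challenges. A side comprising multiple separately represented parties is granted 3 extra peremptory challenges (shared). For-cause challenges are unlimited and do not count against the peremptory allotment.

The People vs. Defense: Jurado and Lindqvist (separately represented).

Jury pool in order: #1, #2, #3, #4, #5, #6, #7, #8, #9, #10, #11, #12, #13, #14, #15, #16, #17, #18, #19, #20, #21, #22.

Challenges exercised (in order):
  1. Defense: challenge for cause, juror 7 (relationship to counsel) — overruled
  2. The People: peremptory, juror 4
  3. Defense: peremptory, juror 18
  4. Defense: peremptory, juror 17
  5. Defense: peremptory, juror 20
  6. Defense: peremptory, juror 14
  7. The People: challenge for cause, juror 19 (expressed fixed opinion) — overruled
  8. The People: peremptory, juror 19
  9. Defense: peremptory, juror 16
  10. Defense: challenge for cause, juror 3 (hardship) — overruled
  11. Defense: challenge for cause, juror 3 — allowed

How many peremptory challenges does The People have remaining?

1

The People allotment: 3.
The People peremptories used: #4, #19 — 2 (the for-cause on #19 doesn't count).
Remaining: 3 − 2 = 1.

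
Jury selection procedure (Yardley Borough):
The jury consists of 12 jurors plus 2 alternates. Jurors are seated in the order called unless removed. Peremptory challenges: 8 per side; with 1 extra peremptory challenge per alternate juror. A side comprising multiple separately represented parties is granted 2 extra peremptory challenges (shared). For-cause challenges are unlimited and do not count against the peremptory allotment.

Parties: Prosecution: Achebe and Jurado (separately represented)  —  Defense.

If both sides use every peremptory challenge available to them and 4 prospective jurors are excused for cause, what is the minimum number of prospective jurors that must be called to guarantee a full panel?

Seats to fill: 12 + 2 alternates = 14.
Peremptories — Prosecution: 8 + 1×2 + 2 = 12; Defense: 8 + 1×2 = 10; total 22.
For-cause removals: 4.
Minimum venire: 14 + 22 + 4 = 40.

40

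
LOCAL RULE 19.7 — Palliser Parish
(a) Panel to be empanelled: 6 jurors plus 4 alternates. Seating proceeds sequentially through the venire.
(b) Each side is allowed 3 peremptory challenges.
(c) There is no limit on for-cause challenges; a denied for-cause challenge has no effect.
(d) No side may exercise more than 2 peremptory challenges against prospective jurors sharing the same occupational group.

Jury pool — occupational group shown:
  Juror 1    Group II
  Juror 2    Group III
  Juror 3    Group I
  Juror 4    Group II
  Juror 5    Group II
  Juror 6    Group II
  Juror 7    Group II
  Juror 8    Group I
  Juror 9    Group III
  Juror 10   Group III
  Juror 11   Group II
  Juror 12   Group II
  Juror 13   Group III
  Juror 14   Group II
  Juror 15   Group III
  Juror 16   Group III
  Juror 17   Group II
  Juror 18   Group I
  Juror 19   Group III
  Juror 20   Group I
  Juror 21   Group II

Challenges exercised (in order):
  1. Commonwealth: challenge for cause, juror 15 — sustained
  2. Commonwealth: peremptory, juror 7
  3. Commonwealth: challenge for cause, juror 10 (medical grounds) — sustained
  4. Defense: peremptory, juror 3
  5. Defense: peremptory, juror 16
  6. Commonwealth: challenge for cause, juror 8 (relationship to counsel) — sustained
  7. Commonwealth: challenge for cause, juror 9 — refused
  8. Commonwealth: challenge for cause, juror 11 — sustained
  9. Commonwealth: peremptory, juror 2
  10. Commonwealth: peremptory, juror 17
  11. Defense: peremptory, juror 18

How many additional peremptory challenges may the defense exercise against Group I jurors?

0

Defense peremptories so far: #3, #16, #18 — 3 of 3 used, 0 left overall.
Against Group I: #3, #18 — 2 used; per-group cap 2 leaves 0.
Binding limit: min(0, 0) = 0.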